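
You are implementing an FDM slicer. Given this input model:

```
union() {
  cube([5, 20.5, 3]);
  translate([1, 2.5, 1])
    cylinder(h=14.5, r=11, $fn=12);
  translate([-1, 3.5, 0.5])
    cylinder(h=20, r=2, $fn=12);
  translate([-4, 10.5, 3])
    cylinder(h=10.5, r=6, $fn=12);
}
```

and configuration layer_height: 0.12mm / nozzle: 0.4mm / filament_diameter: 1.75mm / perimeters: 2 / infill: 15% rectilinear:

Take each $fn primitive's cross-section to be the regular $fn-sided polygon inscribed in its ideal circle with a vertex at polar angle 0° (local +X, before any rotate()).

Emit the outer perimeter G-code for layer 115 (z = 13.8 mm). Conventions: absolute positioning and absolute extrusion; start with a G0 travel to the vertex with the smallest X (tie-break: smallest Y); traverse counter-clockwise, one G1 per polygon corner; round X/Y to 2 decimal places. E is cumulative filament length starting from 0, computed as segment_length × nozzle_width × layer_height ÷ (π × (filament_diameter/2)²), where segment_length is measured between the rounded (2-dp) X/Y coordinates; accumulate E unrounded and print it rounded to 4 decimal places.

At z = 13.8 mm: the cube is not intersected at this z (z outside [0, 3]); the r=11 cylinder at (1, 2.5) contributes a regular 12-gon of circumradius 11; the r=2 cylinder at (-1, 3.5) contributes a regular 12-gon of circumradius 2; the cylinder at (-4, 10.5) is absent (z outside [3, 13.5]); Combining (union): the r=2 cylinder at (-1, 3.5) lies entirely inside the r=11 cylinder at (1, 2.5), so the union is just the r=11 cylinder at (1, 2.5) — 1 connected region. The outline is a single polygon with 12 vertices. Extrusion per mm of travel: 0.4 × 0.12 / (π × 0.875²) = 0.019956. Accumulating E over each segment gives final E = 1.3638.

G0 X-10.00 Y2.50 Z13.80
G1 X-8.53 Y-3.00 E0.1136
G1 X-4.50 Y-7.03 E0.2273
G1 X1.00 Y-8.50 E0.3410
G1 X6.50 Y-7.03 E0.4546
G1 X10.53 Y-3.00 E0.5683
G1 X12.00 Y2.50 E0.6819
G1 X10.53 Y8.00 E0.7955
G1 X6.50 Y12.03 E0.9093
G1 X1.00 Y13.50 E1.0229
G1 X-4.50 Y12.03 E1.1365
G1 X-8.53 Y8.00 E1.2502
G1 X-10.00 Y2.50 E1.3638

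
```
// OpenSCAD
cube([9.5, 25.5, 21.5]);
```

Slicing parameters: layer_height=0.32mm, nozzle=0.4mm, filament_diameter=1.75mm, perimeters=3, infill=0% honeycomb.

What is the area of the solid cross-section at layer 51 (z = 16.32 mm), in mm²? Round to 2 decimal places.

At z = 16.32 mm: the 9.5×25.5 cube contributes its full rectangle (area 242.25 mm²). Overall, the cross-section is a single solid region. Net area = 242.25 mm².

242.25 mm²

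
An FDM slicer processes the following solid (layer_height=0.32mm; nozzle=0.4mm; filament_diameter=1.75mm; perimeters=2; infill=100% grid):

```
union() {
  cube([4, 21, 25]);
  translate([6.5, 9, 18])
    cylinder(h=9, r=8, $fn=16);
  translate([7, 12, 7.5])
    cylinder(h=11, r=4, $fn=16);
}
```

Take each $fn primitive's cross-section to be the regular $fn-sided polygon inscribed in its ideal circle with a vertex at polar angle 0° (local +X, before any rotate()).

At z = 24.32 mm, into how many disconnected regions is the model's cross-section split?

1

At z = 24.32 mm: the 4×21 cube contributes its full rectangle; the cylinder at (6.5, 9): section is a regular 16-gon, circumradius r=8; the cylinder at (7, 12) is not intersected at this z (z outside [7.5, 18.5]); Combining (union): the regions partially overlap (shared area 50.70 mm²), so overlapping operands fuse into one piece — 1 connected region. The result has 1 disconnected region.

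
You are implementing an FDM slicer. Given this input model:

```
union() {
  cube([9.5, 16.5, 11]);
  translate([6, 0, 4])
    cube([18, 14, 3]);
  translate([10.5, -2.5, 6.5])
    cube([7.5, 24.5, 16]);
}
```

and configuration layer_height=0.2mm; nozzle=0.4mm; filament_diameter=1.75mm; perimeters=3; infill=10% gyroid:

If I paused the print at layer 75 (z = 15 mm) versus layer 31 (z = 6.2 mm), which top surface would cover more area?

layer 31 (z = 6.2 mm)

Layer 75 (z = 15): the cube is absent (z outside [0, 11]); the cube at (6, 0) is not intersected at this z (z outside [4, 7]); the 7.5×24.5 cube at (10.5, -2.5) contributes its full rectangle (area 183.75 mm²); Taking the union: only the 7.5×24.5 cube at (10.5, -2.5) is present, so the union is just that shape — area = 183.75 mm². So its area = 183.75 mm². Layer 31 (z = 6.2): the cube (footprint 9.5×16.5) is included at this height (area 156.75 mm²); the cube at (6, 0) (footprint 18×14) is included at this height (area 252.00 mm²); the cube at (10.5, -2.5) does not reach this height (z outside [6.5, 22.5]); Merging all regions: the regions partially overlap — summed areas 408.75 mm² minus the doubly-counted overlap 49.00 mm² gives 359.75 mm² — area = 359.75 mm². So its area = 359.75 mm². Layer 31 is larger (359.75 vs 183.75 mm²).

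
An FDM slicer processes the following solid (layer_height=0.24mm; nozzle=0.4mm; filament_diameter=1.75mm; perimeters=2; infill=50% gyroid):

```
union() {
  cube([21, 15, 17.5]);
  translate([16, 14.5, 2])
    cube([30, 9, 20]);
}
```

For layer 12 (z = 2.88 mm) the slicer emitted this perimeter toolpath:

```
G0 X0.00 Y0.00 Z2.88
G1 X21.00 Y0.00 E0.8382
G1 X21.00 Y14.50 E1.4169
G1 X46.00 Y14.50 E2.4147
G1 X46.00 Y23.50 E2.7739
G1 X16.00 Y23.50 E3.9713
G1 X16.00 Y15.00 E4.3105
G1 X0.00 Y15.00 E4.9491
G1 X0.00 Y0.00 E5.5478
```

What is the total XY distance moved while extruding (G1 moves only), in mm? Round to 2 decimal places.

Sum the Euclidean lengths of each G1 segment: total = 139.00 mm.

139.00 mm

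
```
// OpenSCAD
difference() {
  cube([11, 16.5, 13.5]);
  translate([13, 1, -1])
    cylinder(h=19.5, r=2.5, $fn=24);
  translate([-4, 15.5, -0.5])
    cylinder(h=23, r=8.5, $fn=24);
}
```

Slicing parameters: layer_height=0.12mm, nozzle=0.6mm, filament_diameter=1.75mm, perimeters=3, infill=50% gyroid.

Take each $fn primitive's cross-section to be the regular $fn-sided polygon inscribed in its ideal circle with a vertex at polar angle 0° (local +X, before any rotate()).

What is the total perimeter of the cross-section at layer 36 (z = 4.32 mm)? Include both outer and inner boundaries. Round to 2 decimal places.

At z = 4.32 mm: the cube (footprint 11×16.5) is included at this height (perimeter 55.00 mm); the r=2.5 cylinder at (13, 1) contributes a regular 24-gon of circumradius 2.5 (perimeter = 2·24·2.500·sin(180°/24) = 15.66 mm); the cylinder at (-4, 15.5): section is a regular 24-gon, circumradius r=8.5 (perimeter = 2·24·8.500·sin(180°/24) = 53.25 mm); Taking the first minus the rest: starting from the 11×16.5 cube, the r=2.5 cylinder at (13, 1) partially overlaps it — only the 0.91 mm² overlap (of its 19.41 mm²) is removed, clipping the outline; the r=8.5 cylinder at (-4, 15.5) partially overlaps it — only the 28.04 mm² overlap (of its 224.40 mm²) is removed, clipping the outline — boundary = 52.20 mm. Overall, the cross-section is a single solid region. Total boundary length (outer) = 52.20 mm.

52.20 mm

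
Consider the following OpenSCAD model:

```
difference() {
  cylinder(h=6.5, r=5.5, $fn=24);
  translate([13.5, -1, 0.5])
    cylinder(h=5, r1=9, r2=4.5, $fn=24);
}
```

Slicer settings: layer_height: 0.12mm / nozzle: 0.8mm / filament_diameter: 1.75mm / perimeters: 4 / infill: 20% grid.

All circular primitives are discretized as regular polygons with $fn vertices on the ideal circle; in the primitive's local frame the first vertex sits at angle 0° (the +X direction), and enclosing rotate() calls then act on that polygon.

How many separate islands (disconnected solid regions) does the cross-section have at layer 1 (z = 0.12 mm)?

1

At z = 0.12 mm: the r=5.5 cylinder gives a regular 24-gon of circumradius 5.5 (constant along its height); the cone at (13.5, -1) is absent (z outside [0.5, 5.5]); After the difference (first − rest): none of the subtracted shapes is present at this height, so the r=5.5 cylinder is unchanged — 1 connected region. Overall, the cross-section is a single solid region. Island count = 1.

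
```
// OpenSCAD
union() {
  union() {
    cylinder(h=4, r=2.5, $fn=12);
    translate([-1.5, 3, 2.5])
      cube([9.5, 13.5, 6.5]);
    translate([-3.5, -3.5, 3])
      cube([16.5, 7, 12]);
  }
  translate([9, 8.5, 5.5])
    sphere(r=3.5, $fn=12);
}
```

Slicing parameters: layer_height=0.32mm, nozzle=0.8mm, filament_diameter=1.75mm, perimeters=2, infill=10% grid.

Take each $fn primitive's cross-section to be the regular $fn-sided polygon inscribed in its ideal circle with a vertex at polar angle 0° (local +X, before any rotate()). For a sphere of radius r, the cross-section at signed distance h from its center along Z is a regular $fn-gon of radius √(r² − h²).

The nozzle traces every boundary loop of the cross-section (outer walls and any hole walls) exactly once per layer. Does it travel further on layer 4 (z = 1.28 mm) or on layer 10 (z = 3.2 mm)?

layer 10 (z = 3.2 mm)

Layer 4 (z = 1.28): the r=2.5 cylinder contributes a regular 12-gon of circumradius 2.5 (perimeter = 2·12·2.500·sin(180°/12) = 15.53 mm); the cube at (-1.5, 3) is not intersected at this z (z outside [2.5, 9]); the cube at (-3.5, -3.5) is not intersected at this z (z outside [3, 15]); Combining (union): only the r=2.5 cylinder is present, so the union is just that shape — boundary = 15.53 mm; the sphere at (9, 8.5) is absent (|z−center|=4.220 > r=3.5); Combining (union): only the result so far is present, so the union is just that shape — boundary = 15.53 mm. So its perimeter = 15.53 mm. Layer 10 (z = 3.2): the r=2.5 cylinder contributes a regular 12-gon of circumradius 2.5 (perimeter = 2·12·2.500·sin(180°/12) = 15.53 mm); the cube at (-1.5, 3) is present — its section is the full 9.5×13.5 rectangle (perimeter 46.00 mm); the cube at (-3.5, -3.5) is present — its section is the full 16.5×7 rectangle (perimeter 47.00 mm); Combining (union): the regions partially overlap (shared area 23.50 mm²), so the edge portions inside another operand are dropped and the merged outline is re-measured after clipping — boundary = 73.00 mm; the sphere at (9, 8.5): section is a regular 12-gon, circumradius = √(r²−h²) = √(3.5²−2.3²) = 2.638 (perimeter = 2·12·2.638·sin(180°/12) = 16.39 mm); Combining (union): the regions partially overlap (shared area 5.43 mm²), so the edge portions inside another operand are dropped and the merged outline is re-measured after clipping — boundary = 78.52 mm. So its perimeter = 78.52 mm. Layer 10 is larger (78.52 vs 15.53 mm).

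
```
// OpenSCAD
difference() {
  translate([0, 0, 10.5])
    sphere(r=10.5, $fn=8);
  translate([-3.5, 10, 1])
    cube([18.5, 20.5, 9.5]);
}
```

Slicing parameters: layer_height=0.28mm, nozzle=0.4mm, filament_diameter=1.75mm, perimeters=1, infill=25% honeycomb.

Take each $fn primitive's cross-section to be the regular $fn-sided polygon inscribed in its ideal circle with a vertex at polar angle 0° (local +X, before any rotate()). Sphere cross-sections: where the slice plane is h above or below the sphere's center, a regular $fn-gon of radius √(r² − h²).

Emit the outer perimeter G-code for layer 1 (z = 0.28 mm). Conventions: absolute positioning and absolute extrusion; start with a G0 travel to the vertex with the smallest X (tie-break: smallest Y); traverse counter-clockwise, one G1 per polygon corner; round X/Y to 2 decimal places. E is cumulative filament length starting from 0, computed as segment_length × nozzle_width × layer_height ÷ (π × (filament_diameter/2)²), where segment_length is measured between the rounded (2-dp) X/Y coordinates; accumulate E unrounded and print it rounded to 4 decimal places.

At z = 0.28 mm: the sphere: section is a regular 8-gon, circumradius = √(r²−h²) = √(10.5²−10.22²) = 2.409; the cube at (-3.5, 10) is absent (z outside [1, 10.5]); After the difference (first − rest): none of the subtracted shapes is present at this height, so the r=10.5 sphere is unchanged — 1 connected region. The outline is a single polygon with 8 vertices. Extrusion per mm of travel: 0.4 × 0.28 / (π × 0.875²) = 0.046564. Accumulating E over each segment gives final E = 0.6863.

G0 X-2.41 Y0.00 Z0.28
G1 X-1.70 Y-1.70 E0.0858
G1 X0.00 Y-2.41 E0.1716
G1 X1.70 Y-1.70 E0.2574
G1 X2.41 Y0.00 E0.3431
G1 X1.70 Y1.70 E0.4289
G1 X0.00 Y2.41 E0.5147
G1 X-1.70 Y1.70 E0.6005
G1 X-2.41 Y0.00 E0.6863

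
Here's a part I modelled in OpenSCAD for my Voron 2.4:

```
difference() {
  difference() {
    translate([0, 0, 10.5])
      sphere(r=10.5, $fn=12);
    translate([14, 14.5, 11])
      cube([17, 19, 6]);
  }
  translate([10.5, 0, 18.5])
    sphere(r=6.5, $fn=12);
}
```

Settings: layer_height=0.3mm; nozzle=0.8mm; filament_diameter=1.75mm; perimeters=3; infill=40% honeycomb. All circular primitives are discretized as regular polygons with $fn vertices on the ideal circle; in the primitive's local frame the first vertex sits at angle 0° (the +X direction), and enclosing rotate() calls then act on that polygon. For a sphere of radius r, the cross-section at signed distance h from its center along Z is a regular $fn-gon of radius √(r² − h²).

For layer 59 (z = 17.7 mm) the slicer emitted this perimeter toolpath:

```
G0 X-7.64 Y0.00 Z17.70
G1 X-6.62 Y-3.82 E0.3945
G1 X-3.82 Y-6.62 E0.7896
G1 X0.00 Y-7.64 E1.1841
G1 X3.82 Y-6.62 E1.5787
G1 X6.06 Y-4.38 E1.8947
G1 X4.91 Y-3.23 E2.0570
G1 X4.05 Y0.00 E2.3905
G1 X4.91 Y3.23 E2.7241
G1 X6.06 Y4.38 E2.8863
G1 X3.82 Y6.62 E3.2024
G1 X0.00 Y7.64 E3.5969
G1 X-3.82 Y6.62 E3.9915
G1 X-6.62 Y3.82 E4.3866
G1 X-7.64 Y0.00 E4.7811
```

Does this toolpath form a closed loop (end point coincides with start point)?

yes

Start point (G0): (-7.64, 0.00). End point (last G1): the path returns to the start — closed.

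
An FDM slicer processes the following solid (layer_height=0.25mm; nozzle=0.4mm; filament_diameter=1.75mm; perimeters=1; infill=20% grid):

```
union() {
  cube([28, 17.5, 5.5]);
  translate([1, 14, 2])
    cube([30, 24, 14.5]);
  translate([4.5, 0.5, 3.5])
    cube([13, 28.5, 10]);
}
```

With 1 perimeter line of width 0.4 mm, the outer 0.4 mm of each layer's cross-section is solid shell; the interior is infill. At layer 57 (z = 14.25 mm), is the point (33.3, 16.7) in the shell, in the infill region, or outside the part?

outside

At z = 14.25 mm: the cube is absent (z outside [0, 5.5]); the cube at (1, 14) is present — its section is the full 30×24 rectangle; the cube at (4.5, 0.5) is not intersected at this z (z outside [3.5, 13.5]); Merging all regions: only the 30×24 cube at (1, 14) is present, so the union is just that shape — 1 connected region. Overall, the cross-section is a single solid region. The nearest boundary edge runs (31.00, 14.00)→(31.00, 38.00); distance from the point to it = 2.30 mm. The point is not inside any of the regions above, so it lies outside the cross-section (2.30 mm from the nearest boundary).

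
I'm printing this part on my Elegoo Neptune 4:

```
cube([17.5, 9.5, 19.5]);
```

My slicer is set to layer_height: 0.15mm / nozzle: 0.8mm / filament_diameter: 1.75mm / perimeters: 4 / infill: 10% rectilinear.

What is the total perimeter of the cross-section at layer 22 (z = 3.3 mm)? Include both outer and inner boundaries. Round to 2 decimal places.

54.00 mm

At z = 3.3 mm: the cube (footprint 17.5×9.5) is included at this height (perimeter 54.00 mm). Overall, the cross-section is a single solid region. Total boundary length (outer) = 54.00 mm.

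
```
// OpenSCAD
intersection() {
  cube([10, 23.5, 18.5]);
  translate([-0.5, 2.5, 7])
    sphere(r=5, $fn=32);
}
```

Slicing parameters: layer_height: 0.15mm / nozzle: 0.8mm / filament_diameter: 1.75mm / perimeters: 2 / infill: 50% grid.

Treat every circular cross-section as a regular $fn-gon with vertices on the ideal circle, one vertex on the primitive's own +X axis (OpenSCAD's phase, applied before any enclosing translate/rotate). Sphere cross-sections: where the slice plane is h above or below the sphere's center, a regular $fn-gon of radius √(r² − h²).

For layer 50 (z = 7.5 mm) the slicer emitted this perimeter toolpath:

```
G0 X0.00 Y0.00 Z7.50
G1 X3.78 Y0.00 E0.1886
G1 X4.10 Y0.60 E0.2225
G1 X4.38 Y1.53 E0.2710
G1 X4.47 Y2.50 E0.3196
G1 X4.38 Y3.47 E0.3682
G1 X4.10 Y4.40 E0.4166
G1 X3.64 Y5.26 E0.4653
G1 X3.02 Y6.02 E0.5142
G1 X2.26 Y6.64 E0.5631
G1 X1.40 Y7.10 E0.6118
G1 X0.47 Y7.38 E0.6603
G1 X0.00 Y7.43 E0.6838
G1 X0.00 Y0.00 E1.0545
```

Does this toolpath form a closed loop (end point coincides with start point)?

Start point (G0): (0.00, 0.00). End point (last G1): the path returns to the start — closed.

yes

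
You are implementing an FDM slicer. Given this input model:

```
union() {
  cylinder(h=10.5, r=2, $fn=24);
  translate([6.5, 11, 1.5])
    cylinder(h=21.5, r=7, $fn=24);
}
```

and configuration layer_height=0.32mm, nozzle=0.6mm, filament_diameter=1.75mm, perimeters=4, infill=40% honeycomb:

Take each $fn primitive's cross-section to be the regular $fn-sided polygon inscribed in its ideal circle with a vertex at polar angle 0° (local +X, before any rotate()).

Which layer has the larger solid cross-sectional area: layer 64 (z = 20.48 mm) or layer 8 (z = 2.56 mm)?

layer 8 (z = 2.56 mm)

Layer 64 (z = 20.48): the cylinder is not intersected at this z (z outside [0, 10.5]); the r=7 cylinder at (6.5, 11) gives a regular 24-gon of circumradius 7 (constant along its height) (area = (24/2)·7.000²·sin(360°/24) = 152.19 mm²); Combining (union): only the r=7 cylinder at (6.5, 11) is present, so the union is just that shape — area = 152.19 mm². So its area = 152.19 mm². Layer 8 (z = 2.56): the r=2 cylinder gives a regular 24-gon of circumradius 2 (constant along its height) (area = (24/2)·2.000²·sin(360°/24) = 12.42 mm²); the r=7 cylinder at (6.5, 11) contributes a regular 24-gon of circumradius 7 (area = (24/2)·7.000²·sin(360°/24) = 152.19 mm²); Taking the union: the 2 present regions are separate (no shared area or edge), so areas and boundary lengths simply add and each stays a separate island — area = 164.61 mm². So its area = 164.61 mm². Layer 8 is larger (164.61 vs 152.19 mm²).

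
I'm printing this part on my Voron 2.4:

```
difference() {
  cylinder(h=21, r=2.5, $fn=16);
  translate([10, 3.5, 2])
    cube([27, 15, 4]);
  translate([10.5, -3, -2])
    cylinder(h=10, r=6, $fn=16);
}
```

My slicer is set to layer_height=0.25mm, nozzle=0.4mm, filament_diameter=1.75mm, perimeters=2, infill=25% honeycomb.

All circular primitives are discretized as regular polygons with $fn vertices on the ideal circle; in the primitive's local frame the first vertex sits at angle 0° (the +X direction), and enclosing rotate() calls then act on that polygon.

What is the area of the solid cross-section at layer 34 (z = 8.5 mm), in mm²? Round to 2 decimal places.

At z = 8.5 mm: the r=2.5 cylinder gives a regular 16-gon of circumradius 2.5 (constant along its height) (area = (16/2)·2.500²·sin(360°/16) = 19.13 mm²); the cube at (10, 3.5) is not intersected at this z (z outside [2, 6]); the cylinder at (10.5, -3) is not intersected at this z (z outside [-2, 8]); Subtracting the remaining from the first: none of the subtracted shapes is present at this height, so the r=2.5 cylinder is unchanged — area = 19.13 mm². Overall, the cross-section is a single solid region. Net area = 19.13 mm².

19.13 mm²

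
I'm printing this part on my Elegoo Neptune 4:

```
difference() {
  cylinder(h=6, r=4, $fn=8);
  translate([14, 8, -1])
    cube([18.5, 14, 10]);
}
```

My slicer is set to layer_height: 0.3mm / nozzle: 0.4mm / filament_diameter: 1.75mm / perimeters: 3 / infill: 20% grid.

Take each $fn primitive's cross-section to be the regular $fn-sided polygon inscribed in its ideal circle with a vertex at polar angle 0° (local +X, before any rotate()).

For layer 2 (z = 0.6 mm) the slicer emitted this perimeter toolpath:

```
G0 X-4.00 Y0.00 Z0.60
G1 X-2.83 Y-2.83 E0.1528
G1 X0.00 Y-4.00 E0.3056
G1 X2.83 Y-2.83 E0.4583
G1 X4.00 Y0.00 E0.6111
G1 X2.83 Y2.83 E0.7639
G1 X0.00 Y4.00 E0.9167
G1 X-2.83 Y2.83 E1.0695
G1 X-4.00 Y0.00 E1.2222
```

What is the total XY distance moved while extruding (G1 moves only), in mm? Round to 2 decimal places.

24.50 mm

Sum the Euclidean lengths of each G1 segment: total = 24.50 mm.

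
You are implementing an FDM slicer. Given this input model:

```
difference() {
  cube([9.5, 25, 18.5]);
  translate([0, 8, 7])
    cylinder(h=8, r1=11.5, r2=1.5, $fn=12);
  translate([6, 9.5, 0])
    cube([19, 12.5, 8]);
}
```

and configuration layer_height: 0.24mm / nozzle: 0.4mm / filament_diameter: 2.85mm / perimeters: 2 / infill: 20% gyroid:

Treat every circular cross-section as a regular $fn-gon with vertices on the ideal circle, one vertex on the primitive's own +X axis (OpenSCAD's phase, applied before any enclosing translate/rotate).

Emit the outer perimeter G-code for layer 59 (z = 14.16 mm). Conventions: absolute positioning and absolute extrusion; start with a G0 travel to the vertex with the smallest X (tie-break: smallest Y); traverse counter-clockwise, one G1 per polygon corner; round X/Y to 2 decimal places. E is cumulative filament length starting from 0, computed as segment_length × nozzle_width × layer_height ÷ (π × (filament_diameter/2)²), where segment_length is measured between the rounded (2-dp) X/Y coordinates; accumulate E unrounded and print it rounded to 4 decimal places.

G0 X0.00 Y0.00 Z14.16
G1 X9.50 Y0.00 E0.1430
G1 X9.50 Y25.00 E0.5192
G1 X0.00 Y25.00 E0.6621
G1 X0.00 Y10.55 E0.8796
G1 X1.28 Y10.21 E0.8995
G1 X2.21 Y9.28 E0.9193
G1 X2.55 Y8.00 E0.9392
G1 X2.21 Y6.72 E0.9592
G1 X1.28 Y5.79 E0.9790
G1 X0.00 Y5.45 E0.9989
G1 X0.00 Y0.00 E1.0809

At z = 14.16 mm: the cube is present — its section is the full 9.5×25 rectangle; the cone at (0, 8) (r1=11.5→r2=1.5) has section circumradius 2.550 here — a regular 12-gon; the cube at (6, 9.5) is not intersected at this z (z outside [0, 8]); Taking the first minus the rest: starting from the 9.5×25 cube, the cone at (0, 8) partially overlaps it — only the 9.75 mm² overlap (of its 19.51 mm²) is removed, clipping the outline — 1 connected region. The outline is a single polygon with 11 vertices. Extrusion per mm of travel: 0.4 × 0.24 / (π × 1.425²) = 0.015048. Accumulating E over each segment gives final E = 1.0809.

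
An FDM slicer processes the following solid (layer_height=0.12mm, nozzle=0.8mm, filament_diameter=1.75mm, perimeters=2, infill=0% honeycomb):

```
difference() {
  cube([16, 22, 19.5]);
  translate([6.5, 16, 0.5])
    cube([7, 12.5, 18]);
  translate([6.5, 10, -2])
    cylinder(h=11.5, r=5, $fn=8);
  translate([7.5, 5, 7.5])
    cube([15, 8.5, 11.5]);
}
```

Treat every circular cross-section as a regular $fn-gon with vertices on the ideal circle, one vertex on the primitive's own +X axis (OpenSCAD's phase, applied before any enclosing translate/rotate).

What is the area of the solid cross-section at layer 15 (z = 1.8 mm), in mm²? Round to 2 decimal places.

At z = 1.8 mm: the cube is present — its section is the full 16×22 rectangle (area 352.00 mm²); the 7×12.5 cube at (6.5, 16) contributes its full rectangle (area 87.50 mm²); the cylinder at (6.5, 10): section is a regular 8-gon, circumradius r=5 (area = (8/2)·5.000²·sin(360°/8) = 70.71 mm²); the cube at (7.5, 5) is absent (z outside [7.5, 19]); After the difference (first − rest): starting from the 16×22 cube (352.00 mm²), the 7×12.5 cube at (6.5, 16) partially overlaps it — only the 42.00 mm² overlap (of its 87.50 mm²) is removed, clipping the outline; the r=5 cylinder at (6.5, 10) lies wholly inside it (removes its full 70.71 mm² and its 30.61 mm outline becomes a hole wall) — area = 239.29 mm². Overall, the cross-section is one region with 1 hole. Net area = 239.29 mm².

239.29 mm²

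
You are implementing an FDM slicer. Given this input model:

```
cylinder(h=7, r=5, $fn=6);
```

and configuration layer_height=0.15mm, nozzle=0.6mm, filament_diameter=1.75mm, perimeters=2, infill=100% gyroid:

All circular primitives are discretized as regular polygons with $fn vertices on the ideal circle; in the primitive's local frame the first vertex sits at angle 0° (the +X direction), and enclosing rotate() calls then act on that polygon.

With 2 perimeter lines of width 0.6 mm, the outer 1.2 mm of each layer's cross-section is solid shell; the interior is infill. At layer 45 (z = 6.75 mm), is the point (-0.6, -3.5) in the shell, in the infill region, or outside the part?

At z = 6.75 mm: the cylinder: section is a regular 6-gon, circumradius r=5. Overall, the cross-section is a single solid region. The nearest boundary edge runs (-2.50, -4.33)→(2.50, -4.33); distance from the point to it = 0.83 mm. The point is inside the cross-section, 0.83 mm from the nearest boundary — within the 1.2 mm shell band (2 × 0.6).

shell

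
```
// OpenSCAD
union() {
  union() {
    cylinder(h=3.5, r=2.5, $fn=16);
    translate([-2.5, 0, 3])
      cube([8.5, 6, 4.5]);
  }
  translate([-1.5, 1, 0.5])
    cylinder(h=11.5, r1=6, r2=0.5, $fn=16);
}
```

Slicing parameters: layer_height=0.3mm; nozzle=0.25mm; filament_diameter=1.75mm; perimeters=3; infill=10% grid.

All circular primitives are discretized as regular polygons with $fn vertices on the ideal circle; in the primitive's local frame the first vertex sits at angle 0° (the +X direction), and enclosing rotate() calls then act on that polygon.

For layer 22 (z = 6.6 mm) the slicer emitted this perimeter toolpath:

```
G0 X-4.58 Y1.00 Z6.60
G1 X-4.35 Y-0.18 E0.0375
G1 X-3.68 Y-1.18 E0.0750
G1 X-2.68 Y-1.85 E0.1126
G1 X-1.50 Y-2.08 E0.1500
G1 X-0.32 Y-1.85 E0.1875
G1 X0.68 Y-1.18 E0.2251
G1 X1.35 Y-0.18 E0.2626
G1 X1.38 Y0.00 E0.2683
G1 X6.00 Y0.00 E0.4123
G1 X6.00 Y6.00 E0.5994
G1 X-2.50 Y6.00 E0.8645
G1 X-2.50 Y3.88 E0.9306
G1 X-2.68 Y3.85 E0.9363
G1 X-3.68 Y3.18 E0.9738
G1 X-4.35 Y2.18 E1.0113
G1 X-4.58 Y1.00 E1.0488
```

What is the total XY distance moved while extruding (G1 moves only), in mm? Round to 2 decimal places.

33.64 mm

Sum the Euclidean lengths of each G1 segment: total = 33.64 mm.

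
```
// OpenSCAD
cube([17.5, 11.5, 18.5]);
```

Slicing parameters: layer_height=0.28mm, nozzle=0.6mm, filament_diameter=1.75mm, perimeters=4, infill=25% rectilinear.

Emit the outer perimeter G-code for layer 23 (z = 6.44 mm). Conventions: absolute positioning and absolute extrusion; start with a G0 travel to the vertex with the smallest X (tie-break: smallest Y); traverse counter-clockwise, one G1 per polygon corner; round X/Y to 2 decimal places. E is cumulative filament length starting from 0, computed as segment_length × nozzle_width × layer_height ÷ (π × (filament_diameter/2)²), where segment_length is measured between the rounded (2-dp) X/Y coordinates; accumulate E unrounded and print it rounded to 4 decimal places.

G0 X0.00 Y0.00 Z6.44
G1 X17.50 Y0.00 E1.2223
G1 X17.50 Y11.50 E2.0255
G1 X0.00 Y11.50 E3.2479
G1 X0.00 Y0.00 E4.0511

At z = 6.44 mm: the cube (footprint 17.5×11.5) is included at this height. The outline is a single polygon with 4 vertices. Extrusion per mm of travel: 0.6 × 0.28 / (π × 0.875²) = 0.069846. Accumulating E over each segment gives final E = 4.0511.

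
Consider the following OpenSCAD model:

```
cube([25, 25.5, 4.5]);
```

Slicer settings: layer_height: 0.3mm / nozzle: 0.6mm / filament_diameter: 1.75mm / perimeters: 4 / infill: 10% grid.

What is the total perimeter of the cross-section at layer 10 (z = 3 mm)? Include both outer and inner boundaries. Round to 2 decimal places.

101.00 mm

At z = 3 mm: the cube is present — its section is the full 25×25.5 rectangle (perimeter 101.00 mm). Overall, the cross-section is a single solid region. Total boundary length (outer) = 101.00 mm.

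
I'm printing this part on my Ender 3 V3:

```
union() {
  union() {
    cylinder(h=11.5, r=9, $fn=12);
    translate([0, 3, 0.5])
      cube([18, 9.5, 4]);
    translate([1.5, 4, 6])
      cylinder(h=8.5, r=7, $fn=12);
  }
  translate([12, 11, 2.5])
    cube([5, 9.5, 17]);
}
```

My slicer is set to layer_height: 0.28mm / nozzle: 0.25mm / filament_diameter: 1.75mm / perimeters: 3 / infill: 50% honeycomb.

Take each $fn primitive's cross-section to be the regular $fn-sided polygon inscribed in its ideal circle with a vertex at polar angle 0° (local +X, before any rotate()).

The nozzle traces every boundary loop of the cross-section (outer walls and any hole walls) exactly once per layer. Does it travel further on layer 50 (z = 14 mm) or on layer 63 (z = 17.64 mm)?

Layer 50 (z = 14): the cylinder does not reach this height (z outside [0, 11.5]); the cube at (0, 3) is absent (z outside [0.5, 4.5]); the r=7 cylinder at (1.5, 4) gives a regular 12-gon of circumradius 7 (constant along its height) (perimeter = 2·12·7.000·sin(180°/12) = 43.48 mm); Merging all regions: only the r=7 cylinder at (1.5, 4) is present, so the union is just that shape — boundary = 43.48 mm; the 5×9.5 cube at (12, 11) contributes its full rectangle (perimeter 29.00 mm); Merging all regions: the 2 present regions are separate (no shared area or edge), so areas and boundary lengths simply add and each stays a separate island — boundary = 72.48 mm. So its perimeter = 72.48 mm. Layer 63 (z = 17.64): the cylinder is not intersected at this z (z outside [0, 11.5]); the cube at (0, 3) is not intersected at this z (z outside [0.5, 4.5]); the cylinder at (1.5, 4) is not intersected at this z (z outside [6, 14.5]); Combining (union): nothing is present at this height; the cube at (12, 11) is present — its section is the full 5×9.5 rectangle (perimeter 29.00 mm); Merging all regions: only the 5×9.5 cube at (12, 11) is present, so the union is just that shape — boundary = 29.00 mm. So its perimeter = 29.00 mm. Layer 50 is larger (72.48 vs 29.00 mm).

layer 50 (z = 14 mm)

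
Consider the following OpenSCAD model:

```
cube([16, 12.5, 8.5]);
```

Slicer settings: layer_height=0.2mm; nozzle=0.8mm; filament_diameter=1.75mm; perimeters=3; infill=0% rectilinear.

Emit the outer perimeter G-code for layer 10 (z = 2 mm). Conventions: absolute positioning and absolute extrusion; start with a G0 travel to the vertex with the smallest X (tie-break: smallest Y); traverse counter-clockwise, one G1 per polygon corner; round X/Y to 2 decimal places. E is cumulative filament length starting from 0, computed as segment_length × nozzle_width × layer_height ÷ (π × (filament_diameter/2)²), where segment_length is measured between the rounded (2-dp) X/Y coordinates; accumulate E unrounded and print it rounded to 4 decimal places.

G0 X0.00 Y0.00 Z2.00
G1 X16.00 Y0.00 E1.0643
G1 X16.00 Y12.50 E1.8958
G1 X0.00 Y12.50 E2.9602
G1 X0.00 Y0.00 E3.7917

At z = 2 mm: the 16×12.5 cube contributes its full rectangle. The outline is a single polygon with 4 vertices. Extrusion per mm of travel: 0.8 × 0.2 / (π × 0.875²) = 0.066520. Accumulating E over each segment gives final E = 3.7917.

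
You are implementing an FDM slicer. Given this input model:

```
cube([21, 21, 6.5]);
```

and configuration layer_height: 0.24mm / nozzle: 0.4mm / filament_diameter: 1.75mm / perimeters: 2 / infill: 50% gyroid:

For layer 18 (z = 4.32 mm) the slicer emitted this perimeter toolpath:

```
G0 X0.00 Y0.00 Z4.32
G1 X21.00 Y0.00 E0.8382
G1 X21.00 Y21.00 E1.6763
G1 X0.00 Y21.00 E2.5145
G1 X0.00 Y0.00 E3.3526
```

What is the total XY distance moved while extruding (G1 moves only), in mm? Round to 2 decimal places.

Sum the Euclidean lengths of each G1 segment: total = 84.00 mm.

84.00 mm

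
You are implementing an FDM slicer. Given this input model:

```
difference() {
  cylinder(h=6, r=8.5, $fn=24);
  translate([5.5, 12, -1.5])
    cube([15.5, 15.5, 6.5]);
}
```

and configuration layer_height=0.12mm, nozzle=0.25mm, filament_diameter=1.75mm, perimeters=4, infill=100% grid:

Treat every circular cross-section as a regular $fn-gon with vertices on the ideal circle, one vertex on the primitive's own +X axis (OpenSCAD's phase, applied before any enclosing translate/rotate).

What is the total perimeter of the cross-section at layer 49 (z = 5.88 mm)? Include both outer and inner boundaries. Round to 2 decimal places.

53.25 mm

At z = 5.88 mm: the r=8.5 cylinder gives a regular 24-gon of circumradius 8.5 (constant along its height) (perimeter = 2·24·8.500·sin(180°/24) = 53.25 mm); the cube at (5.5, 12) does not reach this height (z outside [-1.5, 5]); Taking the first minus the rest: none of the subtracted shapes is present at this height, so the r=8.5 cylinder is unchanged — boundary = 53.25 mm. Overall, the cross-section is a single solid region. Total boundary length (outer) = 53.25 mm.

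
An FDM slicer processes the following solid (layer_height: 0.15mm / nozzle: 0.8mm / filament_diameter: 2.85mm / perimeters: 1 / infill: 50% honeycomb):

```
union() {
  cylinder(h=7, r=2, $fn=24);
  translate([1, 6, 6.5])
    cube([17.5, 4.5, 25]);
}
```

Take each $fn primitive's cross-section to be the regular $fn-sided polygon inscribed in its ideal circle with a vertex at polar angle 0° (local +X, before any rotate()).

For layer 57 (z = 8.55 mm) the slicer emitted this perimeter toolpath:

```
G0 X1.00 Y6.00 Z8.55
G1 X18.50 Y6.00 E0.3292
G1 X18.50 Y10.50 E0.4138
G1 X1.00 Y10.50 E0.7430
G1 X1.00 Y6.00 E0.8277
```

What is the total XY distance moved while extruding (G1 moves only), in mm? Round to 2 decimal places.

Sum the Euclidean lengths of each G1 segment: total = 44.00 mm.

44.00 mm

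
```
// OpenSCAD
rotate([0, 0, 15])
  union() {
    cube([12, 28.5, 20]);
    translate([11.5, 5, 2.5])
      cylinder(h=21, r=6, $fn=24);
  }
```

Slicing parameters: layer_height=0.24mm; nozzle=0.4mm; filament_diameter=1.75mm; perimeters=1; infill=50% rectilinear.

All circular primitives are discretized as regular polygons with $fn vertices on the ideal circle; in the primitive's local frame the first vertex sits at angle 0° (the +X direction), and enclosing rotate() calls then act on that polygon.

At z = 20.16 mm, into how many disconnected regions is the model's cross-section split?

1

At z = 20.16 mm: the cube is not intersected at this z (z outside [0, 20]); the r=6 cylinder at (11.5, 5) gives a regular 24-gon of circumradius 6 (constant along its height); Taking the union: only the r=6 cylinder at (11.5, 5) is present, so the union is just that shape — 1 connected region; (whole slice rotated 15° about Z — lengths, areas and connectivity unchanged). The result has 1 disconnected region.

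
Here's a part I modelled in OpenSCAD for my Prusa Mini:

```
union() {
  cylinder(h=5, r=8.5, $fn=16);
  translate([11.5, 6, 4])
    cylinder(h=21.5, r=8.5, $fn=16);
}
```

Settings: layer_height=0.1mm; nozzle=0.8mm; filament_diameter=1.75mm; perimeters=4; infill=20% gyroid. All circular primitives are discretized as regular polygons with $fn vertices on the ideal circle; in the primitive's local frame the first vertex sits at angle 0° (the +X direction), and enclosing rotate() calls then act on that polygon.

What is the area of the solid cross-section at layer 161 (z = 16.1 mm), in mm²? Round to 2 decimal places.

221.19 mm²

At z = 16.1 mm: the cylinder is absent (z outside [0, 5]); the cylinder at (11.5, 6): section is a regular 16-gon, circumradius r=8.5 (area = (16/2)·8.500²·sin(360°/16) = 221.19 mm²); Taking the union: only the r=8.5 cylinder at (11.5, 6) is present, so the union is just that shape — area = 221.19 mm². Overall, the cross-section is a single solid region. Net area = 221.19 mm².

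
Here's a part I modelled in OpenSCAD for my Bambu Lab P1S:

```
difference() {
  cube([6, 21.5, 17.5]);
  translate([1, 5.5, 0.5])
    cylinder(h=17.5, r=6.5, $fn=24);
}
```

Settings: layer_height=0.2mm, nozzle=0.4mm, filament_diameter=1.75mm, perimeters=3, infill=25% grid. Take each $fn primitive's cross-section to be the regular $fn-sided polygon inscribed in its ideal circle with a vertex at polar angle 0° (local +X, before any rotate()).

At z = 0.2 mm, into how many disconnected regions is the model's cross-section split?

1

At z = 0.2 mm: the 6×21.5 cube contributes its full rectangle; the cylinder at (1, 5.5) does not reach this height (z outside [0.5, 18]); Subtracting the remaining from the first: none of the subtracted shapes is present at this height, so the 6×21.5 cube is unchanged — 1 connected region. The result has 1 disconnected region.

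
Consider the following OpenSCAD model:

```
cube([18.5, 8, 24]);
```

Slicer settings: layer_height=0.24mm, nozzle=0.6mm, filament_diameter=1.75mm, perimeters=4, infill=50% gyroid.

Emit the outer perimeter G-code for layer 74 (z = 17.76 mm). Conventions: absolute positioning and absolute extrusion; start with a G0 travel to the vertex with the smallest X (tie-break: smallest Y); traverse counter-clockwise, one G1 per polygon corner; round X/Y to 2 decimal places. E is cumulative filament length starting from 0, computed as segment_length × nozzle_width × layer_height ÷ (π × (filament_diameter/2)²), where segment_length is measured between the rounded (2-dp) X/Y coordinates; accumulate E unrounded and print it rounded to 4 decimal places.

At z = 17.76 mm: the 18.5×8 cube contributes its full rectangle. The outline is a single polygon with 4 vertices. Extrusion per mm of travel: 0.6 × 0.24 / (π × 0.875²) = 0.059868. Accumulating E over each segment gives final E = 3.1730.

G0 X0.00 Y0.00 Z17.76
G1 X18.50 Y0.00 E1.1076
G1 X18.50 Y8.00 E1.5865
G1 X0.00 Y8.00 E2.6941
G1 X0.00 Y0.00 E3.1730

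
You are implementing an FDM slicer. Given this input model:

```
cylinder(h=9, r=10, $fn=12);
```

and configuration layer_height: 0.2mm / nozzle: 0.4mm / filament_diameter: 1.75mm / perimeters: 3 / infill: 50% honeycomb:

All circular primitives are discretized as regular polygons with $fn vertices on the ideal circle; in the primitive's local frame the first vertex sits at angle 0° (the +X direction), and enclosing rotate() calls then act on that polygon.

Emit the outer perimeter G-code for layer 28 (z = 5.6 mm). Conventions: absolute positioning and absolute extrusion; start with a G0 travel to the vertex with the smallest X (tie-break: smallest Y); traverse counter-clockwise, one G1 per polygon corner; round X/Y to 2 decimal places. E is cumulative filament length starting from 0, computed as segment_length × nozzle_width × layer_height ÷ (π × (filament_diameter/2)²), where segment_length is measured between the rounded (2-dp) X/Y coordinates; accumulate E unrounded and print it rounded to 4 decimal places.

G0 X-10.00 Y0.00 Z5.60
G1 X-8.66 Y-5.00 E0.1722
G1 X-5.00 Y-8.66 E0.3443
G1 X0.00 Y-10.00 E0.5165
G1 X5.00 Y-8.66 E0.6887
G1 X8.66 Y-5.00 E0.8608
G1 X10.00 Y0.00 E1.0330
G1 X8.66 Y5.00 E1.2052
G1 X5.00 Y8.66 E1.3773
G1 X0.00 Y10.00 E1.5495
G1 X-5.00 Y8.66 E1.7217
G1 X-8.66 Y5.00 E1.8938
G1 X-10.00 Y0.00 E2.0660

At z = 5.6 mm: the r=10 cylinder contributes a regular 12-gon of circumradius 10. The outline is a single polygon with 12 vertices. Extrusion per mm of travel: 0.4 × 0.2 / (π × 0.875²) = 0.033260. Accumulating E over each segment gives final E = 2.0660.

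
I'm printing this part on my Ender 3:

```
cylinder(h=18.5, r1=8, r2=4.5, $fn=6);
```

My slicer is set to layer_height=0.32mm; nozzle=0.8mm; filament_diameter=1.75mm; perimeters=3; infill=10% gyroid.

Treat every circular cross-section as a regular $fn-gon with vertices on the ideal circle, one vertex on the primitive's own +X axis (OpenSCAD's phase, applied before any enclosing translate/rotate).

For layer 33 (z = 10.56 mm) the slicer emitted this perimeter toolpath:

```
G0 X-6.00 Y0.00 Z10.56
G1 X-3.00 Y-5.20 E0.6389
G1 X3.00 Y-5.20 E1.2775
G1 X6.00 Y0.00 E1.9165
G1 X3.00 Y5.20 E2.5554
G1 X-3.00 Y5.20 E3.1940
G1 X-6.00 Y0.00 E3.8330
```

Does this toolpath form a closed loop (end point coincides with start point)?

yes

Start point (G0): (-6.00, 0.00). End point (last G1): the path returns to the start — closed.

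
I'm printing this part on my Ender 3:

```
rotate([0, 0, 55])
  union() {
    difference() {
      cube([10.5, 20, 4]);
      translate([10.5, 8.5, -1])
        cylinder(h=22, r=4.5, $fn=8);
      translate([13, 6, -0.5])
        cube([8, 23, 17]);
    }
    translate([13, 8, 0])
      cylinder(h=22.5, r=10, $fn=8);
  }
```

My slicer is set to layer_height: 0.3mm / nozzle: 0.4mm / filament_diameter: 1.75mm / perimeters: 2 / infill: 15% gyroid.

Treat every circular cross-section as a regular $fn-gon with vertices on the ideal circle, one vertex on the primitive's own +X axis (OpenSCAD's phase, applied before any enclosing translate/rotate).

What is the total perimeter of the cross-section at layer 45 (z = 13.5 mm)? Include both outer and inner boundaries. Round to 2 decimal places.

At z = 13.5 mm: the cube is absent (z outside [0, 4]); the r=4.5 cylinder at (10.5, 8.5) gives a regular 8-gon of circumradius 4.5 (constant along its height) (perimeter = 2·8·4.500·sin(180°/8) = 27.55 mm); the cube at (13, 6) (footprint 8×23) is included at this height (perimeter 62.00 mm); Subtracting the remaining from the first: the first operand is absent here, so nothing remains; the r=10 cylinder at (13, 8) gives a regular 8-gon of circumradius 10 (constant along its height) (perimeter = 2·8·10.000·sin(180°/8) = 61.23 mm); Merging all regions: only the r=10 cylinder at (13, 8) is present, so the union is just that shape — boundary = 61.23 mm; (rotated 55° about Z; rotation is an isometry so areas/perimeters/island counts are preserved). Overall, the cross-section is a single solid region. Total boundary length (outer) = 61.23 mm.

61.23 mm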